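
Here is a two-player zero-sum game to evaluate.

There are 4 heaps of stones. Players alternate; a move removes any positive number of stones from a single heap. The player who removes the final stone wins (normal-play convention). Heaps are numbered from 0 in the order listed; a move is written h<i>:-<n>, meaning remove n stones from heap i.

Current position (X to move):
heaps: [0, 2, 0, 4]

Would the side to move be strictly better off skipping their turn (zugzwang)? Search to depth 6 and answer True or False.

zugzwang((0,2,0,4), X) = False

[(0,2,0,4)] X move#1: h1:-1:-1/(0,1,0,4), h1:-2:-1/(0,0,0,4), h3:-1:-1/(0,2,0,3), h3:-2:+1/(0,2,0,2)*, h3:-3:-1/(0,2,0,1), h3:-4:-1/(0,2,0,0)
[(0,2,0,2)] O move#2: h1:-1:-1/(0,1,0,2)*, h1:-2:-1/(0,0,0,2), h3:-1:-1/(0,2,0,1), h3:-2:-1/(0,2,0,0)
[(0,1,0,2)] X move#3: h1:-1:-1/(0,0,0,2), h3:-1:+1/(0,1,0,1)*, h3:-2:-1/(0,1,0,0)
[(0,1,0,1)] O move#4: h1:-1:-1/(0,0,0,1)*, h3:-1:-1/(0,1,0,0)
[(0,0,0,1)] X move#5: h3:-1:+1/(0,0,0,0)*
[(0,0,0,0)] end (terminal -1, O#6); searched (0,2,0,4) to 6
suppose X passes — search the same position with O to move:
pass> [(0,2,0,4)] O move#1: h1:-1:-1/(0,1,0,4), h1:-2:-1/(0,0,0,4), h3:-1:-1/(0,2,0,3), h3:-2:+1/(0,2,0,2)*, h3:-3:-1/(0,2,0,1), h3:-4:-1/(0,2,0,0)
pass> [(0,2,0,2)] X move#2: h1:-1:-1/(0,1,0,2)*, h1:-2:-1/(0,0,0,2), h3:-1:-1/(0,2,0,1), h3:-2:-1/(0,2,0,0)
pass> [(0,1,0,2)] O move#3: h1:-1:-1/(0,0,0,2), h3:-1:+1/(0,1,0,1)*, h3:-2:-1/(0,1,0,0)
pass> [(0,1,0,1)] X move#4: h1:-1:-1/(0,0,0,1)*, h3:-1:-1/(0,1,0,0)
pass> [(0,0,0,1)] O move#5: h3:-1:+1/(0,0,0,0)*
pass> [(0,0,0,0)] end (terminal -1, X#6); searched (0,2,0,4) to 6
for X: play +1, pass -1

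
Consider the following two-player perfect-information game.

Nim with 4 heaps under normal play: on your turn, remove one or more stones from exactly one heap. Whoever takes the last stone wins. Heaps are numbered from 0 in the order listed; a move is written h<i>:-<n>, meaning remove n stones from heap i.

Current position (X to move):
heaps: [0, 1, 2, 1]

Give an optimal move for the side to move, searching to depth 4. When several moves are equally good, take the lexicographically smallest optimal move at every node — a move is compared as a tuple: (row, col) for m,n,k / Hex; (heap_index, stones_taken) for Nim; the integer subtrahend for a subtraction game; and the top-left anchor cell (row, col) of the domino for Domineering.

[(0,1,2,1)] X move#1: h1:-1:-1/(0,0,2,1), h2:-1:-1/(0,1,1,1), h2:-2:+1/(0,1,0,1)*, h3:-1:-1/(0,1,2,0)
[(0,1,0,1)] O move#2: h1:-1:-1/(0,0,0,1)*, h3:-1:-1/(0,1,0,0)
[(0,0,0,1)] X move#3: h3:-1:+1/(0,0,0,0)*
[(0,0,0,0)] end (terminal -1, O#4); searched (0,1,2,1) to 4

X's best at [(0,1,2,1)]: h2:-2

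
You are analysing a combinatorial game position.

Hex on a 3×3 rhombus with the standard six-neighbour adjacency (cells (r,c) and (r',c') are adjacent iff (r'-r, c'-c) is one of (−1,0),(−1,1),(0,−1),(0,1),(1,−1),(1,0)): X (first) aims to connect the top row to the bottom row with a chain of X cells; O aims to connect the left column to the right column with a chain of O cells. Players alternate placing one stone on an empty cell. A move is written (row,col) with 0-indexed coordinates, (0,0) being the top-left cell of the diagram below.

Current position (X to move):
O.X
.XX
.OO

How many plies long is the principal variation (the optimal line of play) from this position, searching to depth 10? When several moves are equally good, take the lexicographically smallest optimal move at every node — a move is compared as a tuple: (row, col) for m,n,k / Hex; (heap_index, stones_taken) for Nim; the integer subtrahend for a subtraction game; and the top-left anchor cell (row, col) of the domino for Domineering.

PV length from [O.X/.XX/.OO]: 1 ply

ply 1, X at O.X/.XX/.OO | (0,1)=-1→OXX/.XX/.OO; (1,0)=-1→O.X/XXX/.OO; (2,0)=+1→O.X/.XX/XOO*
ply 2: O.X/.XX/XOO is terminal -1 (O); from O.X/.XX/.OO depth 10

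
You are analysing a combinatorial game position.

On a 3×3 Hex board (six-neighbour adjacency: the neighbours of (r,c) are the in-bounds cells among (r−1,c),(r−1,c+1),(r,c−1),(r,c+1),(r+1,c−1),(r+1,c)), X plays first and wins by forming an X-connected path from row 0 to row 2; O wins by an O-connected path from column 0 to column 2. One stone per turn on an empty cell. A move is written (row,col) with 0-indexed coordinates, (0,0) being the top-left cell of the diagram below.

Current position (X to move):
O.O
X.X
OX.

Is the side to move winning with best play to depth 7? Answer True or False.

ply 1, X at O.O/X.X/OX. | (0,1)=-1→OXO/X.X/OX.*; (1,1)=-1→O.O/XXX/OX.; (2,2)=-1→O.O/X.X/OXX
ply 2, O at OXO/X.X/OX. | (1,1)=+1→OXO/XOX/OX.*; (2,2)=-1→OXO/X.X/OXO
ply 3: OXO/XOX/OX. is terminal -1 (X); from O.O/X.X/OX. depth 7

X winning at [O.O/X.X/OX.]: False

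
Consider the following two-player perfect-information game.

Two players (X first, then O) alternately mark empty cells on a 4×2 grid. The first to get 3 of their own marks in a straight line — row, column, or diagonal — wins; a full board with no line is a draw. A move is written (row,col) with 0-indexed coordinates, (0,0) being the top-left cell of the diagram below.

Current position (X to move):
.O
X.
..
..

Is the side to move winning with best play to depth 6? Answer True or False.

X winning at [.O/X./../..]: True

[.O/X./../..] X move#1: (0,0):+0/XO/X./../.., (1,1):+0/.O/XX/../.., (2,0):+1/.O/X./X./..*, (2,1):+0/.O/X./.X/.., (3,0):+0/.O/X./../X., (3,1):+0/.O/X./../.X
[.O/X./X./..] O move#2: (0,0):-1/OO/X./X./..*, (1,1):-1/.O/XO/X./.., (2,1):-1/.O/X./XO/.., (3,0):-1/.O/X./X./O., (3,1):-1/.O/X./X./.O
[OO/X./X./..] X move#3: (1,1):+0/OO/XX/X./.., (2,1):+0/OO/X./XX/.., (3,0):+1/OO/X./X./X.*, (3,1):+0/OO/X./X./.X
[OO/X./X./X.] end (terminal -1, O#4); searched .O/X./../.. to 6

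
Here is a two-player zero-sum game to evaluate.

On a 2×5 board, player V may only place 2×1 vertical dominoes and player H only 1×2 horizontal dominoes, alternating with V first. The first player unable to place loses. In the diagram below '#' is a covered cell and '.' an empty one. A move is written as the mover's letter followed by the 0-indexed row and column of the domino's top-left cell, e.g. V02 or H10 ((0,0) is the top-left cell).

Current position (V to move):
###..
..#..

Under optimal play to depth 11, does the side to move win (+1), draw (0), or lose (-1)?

ply 1, V at ###../..#.. | V03=+1→####./..##.*; V04=+1→###.#/..#.#
ply 2, H at ####./..##. | H10=-1→####./####.*
ply 3, V at ####./####. | V04=+1→#####/#####*
ply 4: #####/##### is terminal -1 (H); from ###../..#.. depth 11

value(###../..#.., V) = +1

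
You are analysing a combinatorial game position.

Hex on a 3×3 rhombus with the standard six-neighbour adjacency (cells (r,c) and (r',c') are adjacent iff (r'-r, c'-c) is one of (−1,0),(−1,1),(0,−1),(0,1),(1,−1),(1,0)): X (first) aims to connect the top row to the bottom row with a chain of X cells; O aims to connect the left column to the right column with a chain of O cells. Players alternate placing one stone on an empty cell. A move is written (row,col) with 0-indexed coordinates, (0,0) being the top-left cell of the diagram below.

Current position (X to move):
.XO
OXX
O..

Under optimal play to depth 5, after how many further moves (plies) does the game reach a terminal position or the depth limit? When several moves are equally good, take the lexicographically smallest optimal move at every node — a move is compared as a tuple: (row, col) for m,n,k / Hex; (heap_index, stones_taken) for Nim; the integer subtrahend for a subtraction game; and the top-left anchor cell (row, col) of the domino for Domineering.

PV length from [.XO/OXX/O..]: 3 plies

p1 X@[.XO/OXX/O..]: (0,0)[XXO/OXX/O..]+1* (2,1)[.XO/OXX/OX.]+1 (2,2)[.XO/OXX/O.X]+1
p2 O@[XXO/OXX/O..]: (2,1)[XXO/OXX/OO.]-1* (2,2)[XXO/OXX/O.O]-1
p3 X@[XXO/OXX/OO.]: (2,2)[XXO/OXX/OOX]+1*
p4 O@[XXO/OXX/OOX] terminal -1; root [.XO/OXX/O..] d5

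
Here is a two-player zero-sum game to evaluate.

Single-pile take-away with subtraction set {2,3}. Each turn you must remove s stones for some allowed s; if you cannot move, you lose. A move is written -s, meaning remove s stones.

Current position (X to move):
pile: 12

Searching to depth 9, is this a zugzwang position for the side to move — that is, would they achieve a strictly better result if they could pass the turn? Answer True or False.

[12] X move#1: -2:+1/10*, -3:-1/9
[10] O move#2: -2:-1/8*, -3:-1/7
[8] X move#3: -2:+1/6*, -3:+1/5
[6] O move#4: -2:-1/4*, -3:-1/3
[4] X move#5: -2:-1/2, -3:+1/1*
[1] end (terminal -1, O#6); searched 12 to 9
pass branch (O moves first from the same position):
  | [12] O move#1: -2:+1/10*, -3:-1/9
  | [10] X move#2: -2:-1/8*, -3:-1/7
  | [8] O move#3: -2:+1/6*, -3:+1/5
  | [6] X move#4: -2:-1/4*, -3:-1/3
  | [4] O move#5: -2:-1/2, -3:+1/1*
  | [1] end (terminal -1, X#6); searched 12 to 9
X moving scores +1; X passing scores -1

zugzwang(12, X) = False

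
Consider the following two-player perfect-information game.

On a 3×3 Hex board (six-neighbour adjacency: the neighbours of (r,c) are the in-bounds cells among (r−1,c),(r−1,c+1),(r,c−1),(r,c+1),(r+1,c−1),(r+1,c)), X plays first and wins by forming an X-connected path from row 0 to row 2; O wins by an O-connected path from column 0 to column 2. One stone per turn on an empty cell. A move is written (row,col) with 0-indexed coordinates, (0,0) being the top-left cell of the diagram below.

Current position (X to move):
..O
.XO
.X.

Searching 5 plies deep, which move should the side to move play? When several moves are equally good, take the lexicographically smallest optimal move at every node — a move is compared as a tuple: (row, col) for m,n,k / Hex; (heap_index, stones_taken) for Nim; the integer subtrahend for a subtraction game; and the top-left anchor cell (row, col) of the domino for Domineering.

X's best at [..O/.XO/.X.]: (0,0)

[..O/.XO/.X.] X move#1: (0,0):+1/X.O/.XO/.X.*, (0,1):+1/.XO/.XO/.X., (1,0):+1/..O/XXO/.X., (2,0):-1/..O/.XO/XX., (2,2):-1/..O/.XO/.XX
[X.O/.XO/.X.] O move#2: (0,1):-1/XOO/.XO/.X.*, (1,0):-1/X.O/OXO/.X., (2,0):-1/X.O/.XO/OX., (2,2):-1/X.O/.XO/.XO
[XOO/.XO/.X.] X move#3: (1,0):+1/XOO/XXO/.X.*, (2,0):-1/XOO/.XO/XX., (2,2):-1/XOO/.XO/.XX
[XOO/XXO/.X.] end (terminal -1, O#4); searched ..O/.XO/.X. to 5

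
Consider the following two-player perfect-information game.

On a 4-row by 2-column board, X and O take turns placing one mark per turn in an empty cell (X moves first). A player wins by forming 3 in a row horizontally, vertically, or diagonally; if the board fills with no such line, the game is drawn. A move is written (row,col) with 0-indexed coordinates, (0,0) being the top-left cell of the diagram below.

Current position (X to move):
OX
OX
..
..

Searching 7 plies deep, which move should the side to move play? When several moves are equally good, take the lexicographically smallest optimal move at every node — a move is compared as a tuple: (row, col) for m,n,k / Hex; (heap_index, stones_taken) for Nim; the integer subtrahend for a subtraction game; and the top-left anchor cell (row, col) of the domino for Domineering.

ply 1, X at OX/OX/../.. | (2,0)=+0→OX/OX/X./..; (2,1)=+1→OX/OX/.X/..*; (3,0)=-1→OX/OX/../X.; (3,1)=-1→OX/OX/../.X
ply 2: OX/OX/.X/.. is terminal -1 (O); from OX/OX/../.. depth 7

X's best at [OX/OX/../..]: (2,1)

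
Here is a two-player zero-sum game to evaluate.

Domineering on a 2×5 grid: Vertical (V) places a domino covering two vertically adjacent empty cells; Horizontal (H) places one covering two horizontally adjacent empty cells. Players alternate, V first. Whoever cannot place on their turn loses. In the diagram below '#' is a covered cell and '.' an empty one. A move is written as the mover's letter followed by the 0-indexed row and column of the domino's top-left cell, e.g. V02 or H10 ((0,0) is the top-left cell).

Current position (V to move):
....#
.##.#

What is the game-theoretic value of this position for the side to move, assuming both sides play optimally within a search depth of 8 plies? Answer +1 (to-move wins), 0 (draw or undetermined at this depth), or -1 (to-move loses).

value(....#/.##.#, V) = -1

ply 1, V at ....#/.##.# | V00=-1→#...#/###.#*; V03=-1→...##/.####
ply 2, H at #...#/###.# | H01=-1→###.#/###.#; H02=+1→#.###/###.#*
ply 3: #.###/###.# is terminal -1 (V); from ....#/.##.# depth 8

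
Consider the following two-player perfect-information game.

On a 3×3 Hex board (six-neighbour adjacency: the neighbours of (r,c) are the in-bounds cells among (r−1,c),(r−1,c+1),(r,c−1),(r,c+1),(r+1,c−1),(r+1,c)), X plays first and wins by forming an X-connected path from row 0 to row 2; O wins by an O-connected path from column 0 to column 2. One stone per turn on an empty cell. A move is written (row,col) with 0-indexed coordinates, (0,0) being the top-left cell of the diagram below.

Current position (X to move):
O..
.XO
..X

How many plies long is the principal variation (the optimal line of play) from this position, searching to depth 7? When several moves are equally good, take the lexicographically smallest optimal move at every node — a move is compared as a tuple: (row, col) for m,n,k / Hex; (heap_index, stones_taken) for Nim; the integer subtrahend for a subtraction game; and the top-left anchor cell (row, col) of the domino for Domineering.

PV length from [O../.XO/..X]: 5 plies

p1 X@[O../.XO/..X]: (0,1)[OX./.XO/..X]+1* (0,2)[O.X/.XO/..X]+1 (1,0)[O../XXO/..X]+1 (2,0)[O../.XO/X.X]+1 (2,1)[O../.XO/.XX]+1
p2 O@[OX./.XO/..X]: (0,2)[OXO/.XO/..X]-1* (1,0)[OX./OXO/..X]-1 (2,0)[OX./.XO/O.X]-1 (2,1)[OX./.XO/.OX]-1
p3 X@[OXO/.XO/..X]: (1,0)[OXO/XXO/..X]+1* (2,0)[OXO/.XO/X.X]+1 (2,1)[OXO/.XO/.XX]+1
p4 O@[OXO/XXO/..X]: (2,0)[OXO/XXO/O.X]-1* (2,1)[OXO/XXO/.OX]-1
p5 X@[OXO/XXO/O.X]: (2,1)[OXO/XXO/OXX]+1*
p6 O@[OXO/XXO/OXX] terminal -1; root [O../.XO/..X] d7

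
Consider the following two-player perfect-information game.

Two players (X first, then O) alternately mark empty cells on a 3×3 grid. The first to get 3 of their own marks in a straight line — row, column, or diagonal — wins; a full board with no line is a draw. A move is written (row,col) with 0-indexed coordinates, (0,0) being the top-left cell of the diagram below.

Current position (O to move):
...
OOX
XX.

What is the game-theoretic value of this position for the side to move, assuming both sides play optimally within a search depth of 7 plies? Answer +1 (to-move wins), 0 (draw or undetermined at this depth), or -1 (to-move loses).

value(.../OOX/XX., O) = 0

p1 O@[.../OOX/XX.]: (0,0)[O../OOX/XX.]-1 (0,1)[.O./OOX/XX.]-1 (0,2)[..O/OOX/XX.]-1 (2,2)[.../OOX/XXO]+0*
p2 X@[.../OOX/XXO]: (0,0)[X../OOX/XXO]+0* (0,1)[.X./OOX/XXO]-1 (0,2)[..X/OOX/XXO]-1
p3 O@[X../OOX/XXO]: (0,1)[XO./OOX/XXO]+0* (0,2)[X.O/OOX/XXO]+0
p4 X@[XO./OOX/XXO]: (0,2)[XOX/OOX/XXO]+0*
p5 O@[XOX/OOX/XXO] terminal +0; root [.../OOX/XX.] d7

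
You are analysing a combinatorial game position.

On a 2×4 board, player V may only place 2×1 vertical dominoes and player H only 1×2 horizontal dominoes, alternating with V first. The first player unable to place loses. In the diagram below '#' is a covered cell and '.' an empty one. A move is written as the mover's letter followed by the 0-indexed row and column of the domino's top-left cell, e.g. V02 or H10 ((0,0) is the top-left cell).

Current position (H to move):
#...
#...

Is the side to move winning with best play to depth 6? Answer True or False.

p1 H@[#.../#...]: H01[###./#...]+1* H02[#.##/#...]+1 H11[#.../###.]+1 H12[#.../#.##]+1
p2 V@[###./#...]: V03[####/#..#]-1*
p3 H@[####/#..#]: H11[####/####]+1*
p4 V@[####/####] terminal -1; root [#.../#...] d6

H winning at [#.../#...]: True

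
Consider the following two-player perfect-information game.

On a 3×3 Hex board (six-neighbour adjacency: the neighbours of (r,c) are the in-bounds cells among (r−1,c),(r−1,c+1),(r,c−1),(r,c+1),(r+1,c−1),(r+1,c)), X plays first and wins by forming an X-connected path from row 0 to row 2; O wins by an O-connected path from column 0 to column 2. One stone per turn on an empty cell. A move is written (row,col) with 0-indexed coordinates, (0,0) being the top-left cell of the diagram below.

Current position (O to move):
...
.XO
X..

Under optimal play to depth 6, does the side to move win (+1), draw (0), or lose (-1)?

ply 1, O at .../.XO/X.. | (0,0)=-1→O../.XO/X..*; (0,1)=-1→.O./.XO/X..; (0,2)=-1→..O/.XO/X..; (1,0)=-1→.../OXO/X..; (2,1)=-1→.../.XO/XO.; (2,2)=-1→.../.XO/X.O
ply 2, X at O../.XO/X.. | (0,1)=+1→OX./.XO/X..*; (0,2)=+1→O.X/.XO/X..; (1,0)=+1→O../XXO/X..; (2,1)=+1→O../.XO/XX.; (2,2)=+1→O../.XO/X.X
ply 3: OX./.XO/X.. is terminal -1 (O); from .../.XO/X.. depth 6

value(.../.XO/X.., O) = -1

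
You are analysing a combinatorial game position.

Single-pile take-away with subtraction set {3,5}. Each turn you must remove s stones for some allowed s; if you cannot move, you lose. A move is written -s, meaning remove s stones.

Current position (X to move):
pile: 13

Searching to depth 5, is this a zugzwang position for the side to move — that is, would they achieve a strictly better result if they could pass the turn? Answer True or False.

zugzwang(13, X) = False

ply 1, X at 13 | -3=+1→10*; -5=+1→8
ply 2, O at 10 | -3=-1→7*; -5=-1→5
ply 3, X at 7 | -3=-1→4; -5=+1→2*
ply 4: 2 is terminal -1 (O); from 13 depth 5
if X skipped the turn, O would face:
~ ply 1, O at 13 | -3=+1→10*; -5=+1→8
~ ply 2, X at 10 | -3=-1→7*; -5=-1→5
~ ply 3, O at 7 | -3=-1→4; -5=+1→2*
~ ply 4: 2 is terminal -1 (X); from 13 depth 5
compare (X): move=+1 vs pass=-1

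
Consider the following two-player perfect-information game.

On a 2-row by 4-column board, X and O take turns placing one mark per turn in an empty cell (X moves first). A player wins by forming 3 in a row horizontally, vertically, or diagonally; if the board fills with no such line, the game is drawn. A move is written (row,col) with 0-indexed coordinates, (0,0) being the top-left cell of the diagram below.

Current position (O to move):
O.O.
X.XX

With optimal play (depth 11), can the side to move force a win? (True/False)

ply 1, O at O.O./X.XX | (0,1)=+1→OOO./X.XX*; (0,3)=-1→O.OO/X.XX; (1,1)=+0→O.O./XOXX
ply 2: OOO./X.XX is terminal -1 (X); from O.O./X.XX depth 11

O winning at [O.O./X.XX]: True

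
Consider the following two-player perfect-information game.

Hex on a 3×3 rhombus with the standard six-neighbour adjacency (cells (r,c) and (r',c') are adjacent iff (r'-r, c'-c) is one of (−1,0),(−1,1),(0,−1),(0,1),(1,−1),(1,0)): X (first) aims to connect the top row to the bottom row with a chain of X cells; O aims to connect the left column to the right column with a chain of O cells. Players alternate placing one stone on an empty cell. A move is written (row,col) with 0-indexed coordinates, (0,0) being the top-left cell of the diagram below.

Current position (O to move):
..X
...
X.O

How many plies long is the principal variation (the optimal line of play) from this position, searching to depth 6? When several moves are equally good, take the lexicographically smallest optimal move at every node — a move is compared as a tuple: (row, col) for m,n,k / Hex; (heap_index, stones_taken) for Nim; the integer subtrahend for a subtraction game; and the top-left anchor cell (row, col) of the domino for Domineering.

p1 O@[..X/.../X.O]: (0,0)[O.X/.../X.O]-1* (0,1)[.OX/.../X.O]-1 (1,0)[..X/O../X.O]-1 (1,1)[..X/.O./X.O]-1 (1,2)[..X/..O/X.O]-1 (2,1)[..X/.../XOO]-1
p2 X@[O.X/.../X.O]: (0,1)[OXX/.../X.O]+1* (1,0)[O.X/X../X.O]+1 (1,1)[O.X/.X./X.O]+1 (1,2)[O.X/..X/X.O]+1 (2,1)[O.X/.../XXO]+1
p3 O@[OXX/.../X.O]: (1,0)[OXX/O../X.O]-1* (1,1)[OXX/.O./X.O]-1 (1,2)[OXX/..O/X.O]-1 (2,1)[OXX/.../XOO]-1
p4 X@[OXX/O../X.O]: (1,1)[OXX/OX./X.O]+1* (1,2)[OXX/O.X/X.O]+1 (2,1)[OXX/O../XXO]+1
p5 O@[OXX/OX./X.O] terminal -1; root [..X/.../X.O] d6

PV length from [..X/.../X.O]: 4 plies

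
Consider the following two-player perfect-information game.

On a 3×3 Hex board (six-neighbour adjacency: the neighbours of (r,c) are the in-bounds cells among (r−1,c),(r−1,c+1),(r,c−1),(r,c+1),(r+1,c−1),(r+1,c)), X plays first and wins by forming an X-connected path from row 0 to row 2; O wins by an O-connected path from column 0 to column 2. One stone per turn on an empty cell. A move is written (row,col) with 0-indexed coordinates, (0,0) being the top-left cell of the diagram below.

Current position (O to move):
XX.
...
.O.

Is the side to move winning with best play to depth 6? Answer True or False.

[XX./.../.O.] O move#1: (0,2):-1/XXO/.../.O., (1,0):+1/XX./O../.O.*, (1,1):+1/XX./.O./.O., (1,2):-1/XX./..O/.O., (2,0):+1/XX./.../OO., (2,2):-1/XX./.../.OO
[XX./O../.O.] X move#2: (0,2):-1/XXX/O../.O.*, (1,1):-1/XX./OX./.O., (1,2):-1/XX./O.X/.O., (2,0):-1/XX./O../XO., (2,2):-1/XX./O../.OX
[XXX/O../.O.] O move#3: (1,1):+1/XXX/OO./.O.*, (1,2):+1/XXX/O.O/.O., (2,0):+1/XXX/O../OO., (2,2):+1/XXX/O../.OO
[XXX/OO./.O.] X move#4: (1,2):-1/XXX/OOX/.O.*, (2,0):-1/XXX/OO./XO., (2,2):-1/XXX/OO./.OX
[XXX/OOX/.O.] O move#5: (2,0):-1/XXX/OOX/OO., (2,2):+1/XXX/OOX/.OO*
[XXX/OOX/.OO] end (terminal -1, X#6); searched XX./.../.O. to 6

O winning at [XX./.../.O.]: True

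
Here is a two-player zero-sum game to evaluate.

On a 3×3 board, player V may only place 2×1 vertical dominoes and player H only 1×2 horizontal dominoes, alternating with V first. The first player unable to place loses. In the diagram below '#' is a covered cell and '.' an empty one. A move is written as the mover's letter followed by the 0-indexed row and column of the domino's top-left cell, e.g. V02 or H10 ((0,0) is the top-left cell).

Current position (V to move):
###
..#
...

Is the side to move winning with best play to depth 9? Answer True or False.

p1 V@[###/..#/...]: V10[###/#.#/#..]-1 V11[###/.##/.#.]+1*
p2 H@[###/.##/.#.] terminal -1; root [###/..#/...] d9

V winning at [###/..#/...]: True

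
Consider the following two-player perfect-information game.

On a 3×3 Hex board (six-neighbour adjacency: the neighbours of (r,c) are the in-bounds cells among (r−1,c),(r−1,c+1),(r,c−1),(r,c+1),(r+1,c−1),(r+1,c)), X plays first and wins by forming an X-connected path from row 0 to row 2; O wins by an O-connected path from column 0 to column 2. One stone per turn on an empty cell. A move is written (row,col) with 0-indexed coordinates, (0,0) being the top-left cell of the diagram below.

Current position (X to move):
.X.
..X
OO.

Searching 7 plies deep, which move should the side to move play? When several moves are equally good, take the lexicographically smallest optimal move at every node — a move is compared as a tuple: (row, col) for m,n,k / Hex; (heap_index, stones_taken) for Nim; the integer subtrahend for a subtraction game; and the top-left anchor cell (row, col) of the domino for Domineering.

ply 1, X at .X./..X/OO. | (0,0)=-1→XX./..X/OO.; (0,2)=-1→.XX/..X/OO.; (1,0)=-1→.X./X.X/OO.; (1,1)=-1→.X./.XX/OO.; (2,2)=+1→.X./..X/OOX*
ply 2, O at .X./..X/OOX | (0,0)=-1→OX./..X/OOX*; (0,2)=-1→.XO/..X/OOX; (1,0)=-1→.X./O.X/OOX; (1,1)=-1→.X./.OX/OOX
ply 3, X at OX./..X/OOX | (0,2)=+1→OXX/..X/OOX*; (1,0)=+1→OX./X.X/OOX; (1,1)=+1→OX./.XX/OOX
ply 4: OXX/..X/OOX is terminal -1 (O); from .X./..X/OO. depth 7

X's best at [.X./..X/OO.]: (2,2)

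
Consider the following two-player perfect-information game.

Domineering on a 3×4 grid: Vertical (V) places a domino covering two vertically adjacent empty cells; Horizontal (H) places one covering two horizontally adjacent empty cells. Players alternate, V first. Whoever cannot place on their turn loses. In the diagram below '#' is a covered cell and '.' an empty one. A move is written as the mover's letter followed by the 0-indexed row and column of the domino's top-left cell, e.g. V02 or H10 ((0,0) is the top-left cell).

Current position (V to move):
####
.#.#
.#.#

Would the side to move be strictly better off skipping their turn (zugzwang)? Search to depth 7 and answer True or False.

zugzwang(####/.#.#/.#.#, V) = False

[####/.#.#/.#.#] V move#1: V10:+1/####/##.#/##.#*, V12:+1/####/.###/.###
[####/##.#/##.#] end (terminal -1, H#2); searched ####/.#.#/.#.# to 7
suppose V passes — search the same position with H to move:
pass> [####/.#.#/.#.#] end (terminal -1, H#1); searched ####/.#.#/.#.# to 7
for V: play +1, pass +1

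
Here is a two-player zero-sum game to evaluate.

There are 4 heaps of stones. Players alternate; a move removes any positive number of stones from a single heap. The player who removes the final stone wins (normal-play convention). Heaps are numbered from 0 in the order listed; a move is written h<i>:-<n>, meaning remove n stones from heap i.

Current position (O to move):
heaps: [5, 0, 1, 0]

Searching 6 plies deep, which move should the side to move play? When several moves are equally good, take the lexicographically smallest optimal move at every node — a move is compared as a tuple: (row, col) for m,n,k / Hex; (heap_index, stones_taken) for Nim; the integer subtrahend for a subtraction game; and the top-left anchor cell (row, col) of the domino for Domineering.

p1 O@[(5,0,1,0)]: h0:-1[(4,0,1,0)]-1 h0:-2[(3,0,1,0)]-1 h0:-3[(2,0,1,0)]-1 h0:-4[(1,0,1,0)]+1* h0:-5[(0,0,1,0)]-1 h2:-1[(5,0,0,0)]-1
p2 X@[(1,0,1,0)]: h0:-1[(0,0,1,0)]-1* h2:-1[(1,0,0,0)]-1
p3 O@[(0,0,1,0)]: h2:-1[(0,0,0,0)]+1*
p4 X@[(0,0,0,0)] terminal -1; root [(5,0,1,0)] d6

O's best at [(5,0,1,0)]: h0:-4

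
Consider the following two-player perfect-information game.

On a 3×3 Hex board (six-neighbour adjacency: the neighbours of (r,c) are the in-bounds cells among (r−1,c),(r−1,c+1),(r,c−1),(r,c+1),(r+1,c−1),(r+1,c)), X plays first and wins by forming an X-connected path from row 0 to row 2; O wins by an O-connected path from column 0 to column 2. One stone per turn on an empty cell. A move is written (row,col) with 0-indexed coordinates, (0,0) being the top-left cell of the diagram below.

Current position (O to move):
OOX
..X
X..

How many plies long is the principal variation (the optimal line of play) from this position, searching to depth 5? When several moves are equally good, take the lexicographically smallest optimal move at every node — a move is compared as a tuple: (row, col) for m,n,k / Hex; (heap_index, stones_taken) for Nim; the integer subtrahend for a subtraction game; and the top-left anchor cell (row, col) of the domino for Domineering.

[OOX/..X/X..] O move#1: (1,0):-1/OOX/O.X/X..*, (1,1):-1/OOX/.OX/X.., (2,1):-1/OOX/..X/XO., (2,2):-1/OOX/..X/X.O
[OOX/O.X/X..] X move#2: (1,1):+1/OOX/OXX/X..*, (2,1):+1/OOX/O.X/XX., (2,2):+1/OOX/O.X/X.X
[OOX/OXX/X..] end (terminal -1, O#3); searched OOX/..X/X.. to 5

PV length from [OOX/..X/X..]: 2 plies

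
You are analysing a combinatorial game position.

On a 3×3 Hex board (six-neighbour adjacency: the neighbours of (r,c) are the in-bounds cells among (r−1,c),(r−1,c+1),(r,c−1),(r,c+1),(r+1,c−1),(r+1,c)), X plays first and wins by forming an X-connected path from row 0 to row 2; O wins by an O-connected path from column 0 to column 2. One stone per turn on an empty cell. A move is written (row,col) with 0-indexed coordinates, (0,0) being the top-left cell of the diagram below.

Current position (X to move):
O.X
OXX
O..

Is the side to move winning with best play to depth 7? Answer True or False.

[O.X/OXX/O..] X move#1: (0,1):+1/OXX/OXX/O..*, (2,1):+1/O.X/OXX/OX., (2,2):+1/O.X/OXX/O.X
[OXX/OXX/O..] O move#2: (2,1):-1/OXX/OXX/OO.*, (2,2):-1/OXX/OXX/O.O
[OXX/OXX/OO.] X move#3: (2,2):+1/OXX/OXX/OOX*
[OXX/OXX/OOX] end (terminal -1, O#4); searched O.X/OXX/O.. to 7

X winning at [O.X/OXX/O..]: True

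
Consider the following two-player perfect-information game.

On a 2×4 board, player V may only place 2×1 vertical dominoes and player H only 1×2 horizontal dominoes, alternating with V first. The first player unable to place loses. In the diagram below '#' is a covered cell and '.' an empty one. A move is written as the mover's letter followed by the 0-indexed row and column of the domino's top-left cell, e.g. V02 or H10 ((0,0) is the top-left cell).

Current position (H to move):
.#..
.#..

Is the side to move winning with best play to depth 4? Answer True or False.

p1 H@[.#../.#..]: H02[.###/.#..]+1* H12[.#../.###]+1
p2 V@[.###/.#..]: V00[####/##..]-1*
p3 H@[####/##..]: H12[####/####]+1*
p4 V@[####/####] terminal -1; root [.#../.#..] d4

H winning at [.#../.#..]: True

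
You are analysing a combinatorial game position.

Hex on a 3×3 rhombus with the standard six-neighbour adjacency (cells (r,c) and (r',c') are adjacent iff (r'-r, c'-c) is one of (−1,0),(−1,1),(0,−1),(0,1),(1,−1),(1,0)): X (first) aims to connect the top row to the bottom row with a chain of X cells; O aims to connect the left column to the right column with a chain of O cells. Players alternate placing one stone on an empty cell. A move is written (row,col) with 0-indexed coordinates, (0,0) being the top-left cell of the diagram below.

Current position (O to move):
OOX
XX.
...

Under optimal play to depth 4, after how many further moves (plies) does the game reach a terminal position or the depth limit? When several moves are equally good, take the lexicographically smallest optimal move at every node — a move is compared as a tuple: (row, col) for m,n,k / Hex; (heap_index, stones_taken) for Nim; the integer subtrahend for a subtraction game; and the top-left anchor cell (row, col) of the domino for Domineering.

ply 1, O at OOX/XX./... | (1,2)=-1→OOX/XXO/...*; (2,0)=-1→OOX/XX./O..; (2,1)=-1→OOX/XX./.O.; (2,2)=-1→OOX/XX./..O
ply 2, X at OOX/XXO/... | (2,0)=+1→OOX/XXO/X..*; (2,1)=+1→OOX/XXO/.X.; (2,2)=+1→OOX/XXO/..X
ply 3: OOX/XXO/X.. is terminal -1 (O); from OOX/XX./... depth 4

PV length from [OOX/XX./...]: 2 plies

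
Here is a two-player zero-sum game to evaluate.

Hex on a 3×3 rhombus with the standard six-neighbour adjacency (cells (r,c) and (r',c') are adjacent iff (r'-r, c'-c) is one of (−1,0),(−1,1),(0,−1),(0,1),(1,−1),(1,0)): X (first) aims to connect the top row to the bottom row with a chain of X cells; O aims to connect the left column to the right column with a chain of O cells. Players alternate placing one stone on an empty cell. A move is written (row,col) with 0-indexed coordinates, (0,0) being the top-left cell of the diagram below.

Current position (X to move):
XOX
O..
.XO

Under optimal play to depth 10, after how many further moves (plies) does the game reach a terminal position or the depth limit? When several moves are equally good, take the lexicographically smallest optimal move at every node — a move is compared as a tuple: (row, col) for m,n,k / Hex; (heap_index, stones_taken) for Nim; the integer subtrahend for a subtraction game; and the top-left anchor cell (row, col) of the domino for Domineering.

p1 X@[XOX/O../.XO]: (1,1)[XOX/OX./.XO]+1* (1,2)[XOX/O.X/.XO]+1 (2,0)[XOX/O../XXO]+1
p2 O@[XOX/OX./.XO] terminal -1; root [XOX/O../.XO] d10

PV length from [XOX/O../.XO]: 1 ply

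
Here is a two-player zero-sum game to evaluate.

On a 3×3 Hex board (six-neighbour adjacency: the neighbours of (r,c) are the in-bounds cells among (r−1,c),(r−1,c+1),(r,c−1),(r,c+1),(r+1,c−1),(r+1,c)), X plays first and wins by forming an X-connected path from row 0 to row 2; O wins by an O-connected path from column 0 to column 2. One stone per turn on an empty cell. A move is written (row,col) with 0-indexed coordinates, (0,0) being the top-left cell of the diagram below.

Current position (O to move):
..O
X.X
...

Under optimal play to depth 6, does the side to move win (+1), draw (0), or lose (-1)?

value(..O/X.X/..., O) = -1

[..O/X.X/...] O move#1: (0,0):-1/O.O/X.X/...*, (0,1):-1/.OO/X.X/..., (1,1):-1/..O/XOX/..., (2,0):-1/..O/X.X/O.., (2,1):-1/..O/X.X/.O., (2,2):-1/..O/X.X/..O
[O.O/X.X/...] X move#2: (0,1):+1/OXO/X.X/...*, (1,1):-1/O.O/XXX/..., (2,0):-1/O.O/X.X/X.., (2,1):-1/O.O/X.X/.X., (2,2):-1/O.O/X.X/..X
[OXO/X.X/...] O move#3: (1,1):-1/OXO/XOX/...*, (2,0):-1/OXO/X.X/O.., (2,1):-1/OXO/X.X/.O., (2,2):-1/OXO/X.X/..O
[OXO/XOX/...] X move#4: (2,0):+1/OXO/XOX/X..*, (2,1):-1/OXO/XOX/.X., (2,2):-1/OXO/XOX/..X
[OXO/XOX/X..] end (terminal -1, O#5); searched ..O/X.X/... to 6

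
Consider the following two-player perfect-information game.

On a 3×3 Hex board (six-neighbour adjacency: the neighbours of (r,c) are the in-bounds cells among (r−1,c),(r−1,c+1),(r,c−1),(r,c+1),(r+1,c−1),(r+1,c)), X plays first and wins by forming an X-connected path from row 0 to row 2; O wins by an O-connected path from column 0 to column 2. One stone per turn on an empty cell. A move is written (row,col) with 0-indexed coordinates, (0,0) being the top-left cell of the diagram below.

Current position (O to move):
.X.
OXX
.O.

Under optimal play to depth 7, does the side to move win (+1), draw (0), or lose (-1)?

p1 O@[.X./OXX/.O.]: (0,0)[OX./OXX/.O.]-1* (0,2)[.XO/OXX/.O.]-1 (2,0)[.X./OXX/OO.]-1 (2,2)[.X./OXX/.OO]-1
p2 X@[OX./OXX/.O.]: (0,2)[OXX/OXX/.O.]+1* (2,0)[OX./OXX/XO.]+1 (2,2)[OX./OXX/.OX]+1
p3 O@[OXX/OXX/.O.]: (2,0)[OXX/OXX/OO.]-1* (2,2)[OXX/OXX/.OO]-1
p4 X@[OXX/OXX/OO.]: (2,2)[OXX/OXX/OOX]+1*
p5 O@[OXX/OXX/OOX] terminal -1; root [.X./OXX/.O.] d7

value(.X./OXX/.O., O) = -1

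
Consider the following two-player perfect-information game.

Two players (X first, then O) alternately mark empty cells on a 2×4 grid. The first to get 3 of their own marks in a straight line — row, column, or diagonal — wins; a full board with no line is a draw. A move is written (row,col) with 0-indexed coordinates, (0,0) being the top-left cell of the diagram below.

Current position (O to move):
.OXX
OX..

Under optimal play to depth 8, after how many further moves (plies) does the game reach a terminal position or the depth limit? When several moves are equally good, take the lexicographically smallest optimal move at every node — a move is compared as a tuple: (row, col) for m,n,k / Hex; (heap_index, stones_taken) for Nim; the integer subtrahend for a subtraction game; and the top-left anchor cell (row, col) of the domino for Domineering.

PV length from [.OXX/OX..]: 3 plies

p1 O@[.OXX/OX..]: (0,0)[OOXX/OX..]+0* (1,2)[.OXX/OXO.]+0 (1,3)[.OXX/OX.O]+0
p2 X@[OOXX/OX..]: (1,2)[OOXX/OXX.]+0* (1,3)[OOXX/OX.X]+0
p3 O@[OOXX/OXX.]: (1,3)[OOXX/OXXO]+0*
p4 X@[OOXX/OXXO] terminal +0; root [.OXX/OX..] d8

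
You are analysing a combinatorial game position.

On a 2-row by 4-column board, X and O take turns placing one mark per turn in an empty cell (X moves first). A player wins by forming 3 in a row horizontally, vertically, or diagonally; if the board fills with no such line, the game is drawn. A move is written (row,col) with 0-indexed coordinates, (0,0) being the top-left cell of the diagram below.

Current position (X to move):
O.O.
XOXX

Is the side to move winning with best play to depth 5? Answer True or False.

X winning at [O.O./XOXX]: False

p1 X@[O.O./XOXX]: (0,1)[OXO./XOXX]+0* (0,3)[O.OX/XOXX]-1
p2 O@[OXO./XOXX]: (0,3)[OXOO/XOXX]+0*
p3 X@[OXOO/XOXX] terminal +0; root [O.O./XOXX] d5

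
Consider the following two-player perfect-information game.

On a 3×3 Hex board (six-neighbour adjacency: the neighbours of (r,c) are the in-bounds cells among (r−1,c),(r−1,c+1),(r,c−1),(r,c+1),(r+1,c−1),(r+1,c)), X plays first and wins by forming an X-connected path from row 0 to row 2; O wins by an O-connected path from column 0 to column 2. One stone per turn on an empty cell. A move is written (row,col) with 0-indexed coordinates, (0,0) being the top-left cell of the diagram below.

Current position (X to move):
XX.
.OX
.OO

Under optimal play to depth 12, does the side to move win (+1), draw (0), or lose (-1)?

p1 X@[XX./.OX/.OO]: (0,2)[XXX/.OX/.OO]-1* (1,0)[XX./XOX/.OO]-1 (2,0)[XX./.OX/XOO]-1
p2 O@[XXX/.OX/.OO]: (1,0)[XXX/OOX/.OO]+1* (2,0)[XXX/.OX/OOO]+1
p3 X@[XXX/OOX/.OO] terminal -1; root [XX./.OX/.OO] d12

value(XX./.OX/.OO, X) = -1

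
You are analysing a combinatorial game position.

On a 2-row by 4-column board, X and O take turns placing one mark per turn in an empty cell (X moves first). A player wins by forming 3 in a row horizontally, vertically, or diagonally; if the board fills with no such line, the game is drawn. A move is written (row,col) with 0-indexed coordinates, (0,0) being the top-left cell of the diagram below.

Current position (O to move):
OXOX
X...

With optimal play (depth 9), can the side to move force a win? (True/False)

p1 O@[OXOX/X...]: (1,1)[OXOX/XO..]+0* (1,2)[OXOX/X.O.]+0 (1,3)[OXOX/X..O]+0
p2 X@[OXOX/XO..]: (1,2)[OXOX/XOX.]+0* (1,3)[OXOX/XO.X]+0
p3 O@[OXOX/XOX.]: (1,3)[OXOX/XOXO]+0*
p4 X@[OXOX/XOXO] terminal +0; root [OXOX/X...] d9

O winning at [OXOX/X...]: False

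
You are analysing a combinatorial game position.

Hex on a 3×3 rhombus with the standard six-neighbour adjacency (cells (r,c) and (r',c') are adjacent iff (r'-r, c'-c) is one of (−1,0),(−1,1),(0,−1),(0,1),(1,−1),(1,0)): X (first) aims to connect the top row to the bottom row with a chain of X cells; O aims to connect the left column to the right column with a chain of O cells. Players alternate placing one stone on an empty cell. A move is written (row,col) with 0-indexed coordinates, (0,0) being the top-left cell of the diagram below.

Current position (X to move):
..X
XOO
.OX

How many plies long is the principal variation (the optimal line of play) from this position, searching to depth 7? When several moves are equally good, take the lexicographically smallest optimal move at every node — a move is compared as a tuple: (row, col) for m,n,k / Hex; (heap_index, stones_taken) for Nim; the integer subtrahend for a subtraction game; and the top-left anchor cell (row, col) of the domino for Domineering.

p1 X@[..X/XOO/.OX]: (0,0)[X.X/XOO/.OX]-1 (0,1)[.XX/XOO/.OX]-1 (2,0)[..X/XOO/XOX]+1*
p2 O@[..X/XOO/XOX]: (0,0)[O.X/XOO/XOX]-1* (0,1)[.OX/XOO/XOX]-1
p3 X@[O.X/XOO/XOX]: (0,1)[OXX/XOO/XOX]+1*
p4 O@[OXX/XOO/XOX] terminal -1; root [..X/XOO/.OX] d7

PV length from [..X/XOO/.OX]: 3 plies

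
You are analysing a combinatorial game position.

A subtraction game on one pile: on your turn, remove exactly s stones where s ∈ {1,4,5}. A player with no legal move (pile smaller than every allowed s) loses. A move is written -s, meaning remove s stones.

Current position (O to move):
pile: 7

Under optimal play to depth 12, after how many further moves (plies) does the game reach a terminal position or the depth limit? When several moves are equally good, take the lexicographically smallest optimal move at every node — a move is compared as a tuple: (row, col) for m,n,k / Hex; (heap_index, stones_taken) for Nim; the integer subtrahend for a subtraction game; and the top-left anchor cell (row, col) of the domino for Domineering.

PV length from [7]: 3 plies

p1 O@[7]: -1[6]-1 -4[3]-1 -5[2]+1*
p2 X@[2]: -1[1]-1*
p3 O@[1]: -1[0]+1*
p4 X@[0] terminal -1; root [7] d12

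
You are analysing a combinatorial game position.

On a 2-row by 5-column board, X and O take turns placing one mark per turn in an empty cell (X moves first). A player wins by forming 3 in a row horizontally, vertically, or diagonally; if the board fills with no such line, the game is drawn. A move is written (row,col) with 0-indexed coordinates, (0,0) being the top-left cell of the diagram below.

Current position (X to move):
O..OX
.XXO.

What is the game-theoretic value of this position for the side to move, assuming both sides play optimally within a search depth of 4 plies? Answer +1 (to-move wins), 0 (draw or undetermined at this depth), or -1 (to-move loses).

value(O..OX/.XXO., X) = +1

p1 X@[O..OX/.XXO.]: (0,1)[OX.OX/.XXO.]+0 (0,2)[O.XOX/.XXO.]+0 (1,0)[O..OX/XXXO.]+1* (1,4)[O..OX/.XXOX]+0
p2 O@[O..OX/XXXO.] terminal -1; root [O..OX/.XXO.] d4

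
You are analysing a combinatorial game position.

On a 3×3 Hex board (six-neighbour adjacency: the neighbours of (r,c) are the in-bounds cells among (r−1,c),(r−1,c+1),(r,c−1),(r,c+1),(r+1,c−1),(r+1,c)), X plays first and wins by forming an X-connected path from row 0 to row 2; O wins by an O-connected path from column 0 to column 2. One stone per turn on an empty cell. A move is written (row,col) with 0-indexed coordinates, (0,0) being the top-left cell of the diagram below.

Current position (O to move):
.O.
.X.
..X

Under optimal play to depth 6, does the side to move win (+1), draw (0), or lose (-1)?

value(.O./.X./..X, O) = +1

ply 1, O at .O./.X./..X | (0,0)=-1→OO./.X./..X; (0,2)=+1→.OO/.X./..X*; (1,0)=-1→.O./OX./..X; (1,2)=-1→.O./.XO/..X; (2,0)=-1→.O./.X./O.X; (2,1)=-1→.O./.X./.OX
ply 2, X at .OO/.X./..X | (0,0)=-1→XOO/.X./..X*; (1,0)=-1→.OO/XX./..X; (1,2)=-1→.OO/.XX/..X; (2,0)=-1→.OO/.X./X.X; (2,1)=-1→.OO/.X./.XX
ply 3, O at XOO/.X./..X | (1,0)=+1→XOO/OX./..X*; (1,2)=-1→XOO/.XO/..X; (2,0)=-1→XOO/.X./O.X; (2,1)=-1→XOO/.X./.OX
ply 4: XOO/OX./..X is terminal -1 (X); from .O./.X./..X depth 6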